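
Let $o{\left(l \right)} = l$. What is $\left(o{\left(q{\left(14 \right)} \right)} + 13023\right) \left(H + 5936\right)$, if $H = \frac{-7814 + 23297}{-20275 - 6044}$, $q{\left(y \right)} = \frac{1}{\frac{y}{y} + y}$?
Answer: $\frac{10171933257982}{131595} \approx 7.7297 \cdot 10^{7}$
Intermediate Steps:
$q{\left(y \right)} = \frac{1}{1 + y}$
$H = - \frac{5161}{8773}$ ($H = \frac{15483}{-26319} = 15483 \left(- \frac{1}{26319}\right) = - \frac{5161}{8773} \approx -0.58828$)
$\left(o{\left(q{\left(14 \right)} \right)} + 13023\right) \left(H + 5936\right) = \left(\frac{1}{1 + 14} + 13023\right) \left(- \frac{5161}{8773} + 5936\right) = \left(\frac{1}{15} + 13023\right) \frac{52071367}{8773} = \frac{195346}{15} \cdot \frac{52071367}{8773} = \frac{10171933257982}{131595}$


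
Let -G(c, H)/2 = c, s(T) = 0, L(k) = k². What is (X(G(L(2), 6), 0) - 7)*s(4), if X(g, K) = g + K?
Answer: 0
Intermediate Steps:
G(c, H) = -2*c
X(g, K) = K + g
(X(G(L(2), 6), 0) - 7)*s(4) = ((0 - 2*2²) - 7)*0 = ((0 - 2*4) - 7)*0 = ((0 - 8) - 7)*0 = (-8 - 7)*0 = -15*0 = 0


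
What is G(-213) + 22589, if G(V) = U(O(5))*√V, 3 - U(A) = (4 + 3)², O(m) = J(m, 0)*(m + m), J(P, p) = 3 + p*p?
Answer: 22589 - 46*I*√213 ≈ 22589.0 - 671.35*I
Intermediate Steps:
J(P, p) = 3 + p²
O(m) = 6*m (O(m) = (3 + 0²)*(m + m) = (3 + 0)*(2*m) = 3*(2*m) = 6*m)
U(A) = -46 (U(A) = 3 - (4 + 3)² = 3 - 1*7² = 3 - 1*49 = 3 - 49 = -46)
G(V) = -46*√V
G(-213) + 22589 = -46*I*√213 + 22589 = 22589 - 46*I*√213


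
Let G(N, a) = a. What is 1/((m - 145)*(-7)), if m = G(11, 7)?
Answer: 1/966 ≈ 0.0010352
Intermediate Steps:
m = 7
1/((m - 145)*(-7)) = 1/((7 - 145)*(-7)) = 1/(-138*(-7)) = 1/966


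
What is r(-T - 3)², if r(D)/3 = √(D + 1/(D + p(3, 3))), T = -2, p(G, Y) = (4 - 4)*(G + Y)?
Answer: -18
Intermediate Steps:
p(G, Y) = 0 (p(G, Y) = 0*(G + Y) = 0)
r(D) = 3*√(D + 1/D) (r(D) = 3*√(D + 1/(D + 0)) = 3*√(D + 1/D))
r(-T - 3)² = (3*√((-1*(-2) - 3) + 1/(-1*(-2) - 3)))² = (3*√((2 - 3) + 1/(2 - 3)))² = (3*√(-1 + 1/(-1)))² = (3*√(-1 - 1))² = (3*√(-2))² = (3*(I*√2))² = (3*I*√2)² = -18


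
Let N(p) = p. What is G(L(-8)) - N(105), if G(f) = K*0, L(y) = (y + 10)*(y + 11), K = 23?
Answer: -105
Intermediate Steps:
L(y) = (10 + y)*(11 + y)
G(f) = 0 (G(f) = 23*0 = 0)
G(L(-8)) - N(105) = 0 - 1*105 = 0 - 105 = -105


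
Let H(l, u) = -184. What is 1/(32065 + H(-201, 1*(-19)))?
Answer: 1/31881 ≈ 3.1367e-5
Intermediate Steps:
1/(32065 + H(-201, 1*(-19))) = 1/(32065 - 184) = 1/31881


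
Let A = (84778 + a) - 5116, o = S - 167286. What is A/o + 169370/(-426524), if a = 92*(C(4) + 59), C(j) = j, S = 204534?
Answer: 1255883093/661965248 ≈ 1.8972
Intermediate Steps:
a = 5796 (a = 92*(4 + 59) = 92*63 = 5796)
o = 37248 (o = 204534 - 167286 = 37248)
A = 85458 (A = (84778 + 5796) - 5116 = 90574 - 5116 = 85458)
A/o + 169370/(-426524) = 85458/37248 + 169370/(-426524) = 85458*(1/37248) + 169370*(-1/426524) = 14243/6208 - 84685/213262 = 1255883093/661965248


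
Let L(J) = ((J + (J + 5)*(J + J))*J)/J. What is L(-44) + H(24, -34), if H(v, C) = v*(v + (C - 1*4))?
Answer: 3052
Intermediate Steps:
H(v, C) = v*(-4 + C + v) (H(v, C) = v*(v + (C - 4)) = v*(v + (-4 + C)) = v*(-4 + C + v))
L(J) = J + 2*J*(5 + J) (L(J) = ((J + (5 + J)*(2*J))*J)/J = ((J + 2*J*(5 + J))*J)/J = (J*(J + 2*J*(5 + J)))/J = J + 2*J*(5 + J))
L(-44) + H(24, -34) = -44*(11 + 2*(-44)) + 24*(-4 - 34 + 24) = -44*(11 - 88) + 24*(-14) = -44*(-77) - 336 = 3388 - 336 = 3052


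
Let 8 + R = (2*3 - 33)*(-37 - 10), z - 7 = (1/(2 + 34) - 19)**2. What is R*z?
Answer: 599682421/1296 ≈ 4.6272e+5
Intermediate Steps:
z = 475561/1296 (z = 7 + (1/(2 + 34) - 19)**2 = 7 + (1/36 - 19)**2 = 7 + (-683/36)**2 = 7 + 466489/1296 = 475561/1296 ≈ 366.95)
R = 1261 (R = -8 + (2*3 - 33)*(-37 - 10) = -8 + (6 - 33)*(-47) = -8 - 27*(-47) = -8 + 1269 = 1261)
R*z = 1261*(475561/1296) = 599682421/1296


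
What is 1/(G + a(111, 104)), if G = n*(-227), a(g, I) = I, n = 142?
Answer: -1/32130 ≈ -3.1124e-5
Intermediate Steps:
G = -32234 (G = 142*(-227) = -32234)
1/(G + a(111, 104)) = 1/(-32234 + 104) = 1/(-32130) = -1/32130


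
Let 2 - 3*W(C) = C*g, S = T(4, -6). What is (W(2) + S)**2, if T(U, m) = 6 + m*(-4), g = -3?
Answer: 9604/9 ≈ 1067.1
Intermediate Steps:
T(U, m) = 6 - 4*m
S = 30 (S = 6 - 4*(-6) = 6 + 24 = 30)
W(C) = 2/3 + C (W(C) = 2/3 - C*(-3)/3 = 2/3 - (-1)*C = 2/3 + C)
(W(2) + S)**2 = ((2/3 + 2) + 30)**2 = (8/3 + 30)**2 = (98/3)**2 = 9604/9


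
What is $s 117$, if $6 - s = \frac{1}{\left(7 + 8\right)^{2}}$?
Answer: $\frac{17537}{25} \approx 701.48$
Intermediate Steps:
$s = \frac{1349}{225}$ ($s = 6 - \frac{1}{\left(7 + 8\right)^{2}} = 6 - \frac{1}{15^{2}} = 6 - \frac{1}{225} = \frac{1349}{225} \approx 5.9956$)
$s 117 = \frac{1349}{225} \cdot 117 = \frac{17537}{25}$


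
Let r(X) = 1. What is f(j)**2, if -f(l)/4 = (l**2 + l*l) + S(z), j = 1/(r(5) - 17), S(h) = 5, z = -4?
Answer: 410881/1024 ≈ 401.25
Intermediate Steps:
j = -1/16 (j = 1/(1 - 17) = 1/(-16) = -1/16 ≈ -0.062500)
f(l) = -20 - 8*l**2 (f(l) = -4*((l**2 + l*l) + 5) = -4*((l**2 + l**2) + 5) = -4*(2*l**2 + 5) = -4*(5 + 2*l**2) = -20 - 8*l**2)
f(j)**2 = (-20 - 8*(-1/16)**2)**2 = (-20 - 8*1/256)**2 = (-20 - 1/32)**2 = (-641/32)**2 = 410881/1024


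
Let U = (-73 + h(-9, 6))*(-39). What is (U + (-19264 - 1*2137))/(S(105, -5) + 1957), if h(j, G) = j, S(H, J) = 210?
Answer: -18203/2167 ≈ -8.4001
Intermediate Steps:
U = 3198 (U = (-73 - 9)*(-39) = -82*(-39) = 3198)
(U + (-19264 - 1*2137))/(S(105, -5) + 1957) = (3198 + (-19264 - 1*2137))/(210 + 1957) = (3198 + (-19264 - 2137))/2167 = (3198 - 21401)*(1/2167) = -18203*1/2167 = -18203/2167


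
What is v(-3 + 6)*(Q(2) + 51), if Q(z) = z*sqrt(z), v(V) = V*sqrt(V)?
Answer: 6*sqrt(6) + 153*sqrt(3) ≈ 279.70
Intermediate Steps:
v(V) = V**(3/2)
Q(z) = z**(3/2)
v(-3 + 6)*(Q(2) + 51) = (-3 + 6)**(3/2)*(2**(3/2) + 51) = 3**(3/2)*(2*sqrt(2) + 51) = (3*sqrt(3))*(51 + 2*sqrt(2)) = 3*sqrt(3)*(51 + 2*sqrt(2))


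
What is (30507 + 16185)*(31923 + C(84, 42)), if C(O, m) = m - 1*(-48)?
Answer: 1494750996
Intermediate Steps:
C(O, m) = 48 + m (C(O, m) = m + 48 = 48 + m)
(30507 + 16185)*(31923 + C(84, 42)) = (30507 + 16185)*(31923 + (48 + 42)) = 46692*(31923 + 90) = 46692*32013 = 1494750996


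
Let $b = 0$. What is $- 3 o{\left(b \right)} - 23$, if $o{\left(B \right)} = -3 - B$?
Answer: $-14$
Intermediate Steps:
$- 3 o{\left(b \right)} - 23 = - 3 \left(-3 - 0\right) - 23 = - 3 \left(-3 + 0\right) - 23 = \left(-3\right) \left(-3\right) - 23 = 9 - 23 = -14$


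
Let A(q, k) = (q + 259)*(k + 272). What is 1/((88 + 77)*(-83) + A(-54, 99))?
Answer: 1/62360 ≈ 1.6036e-5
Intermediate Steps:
A(q, k) = (259 + q)*(272 + k)
1/((88 + 77)*(-83) + A(-54, 99)) = 1/((88 + 77)*(-83) + (70448 + 259*99 + 272*(-54) + 99*(-54))) = 1/(165*(-83) + (70448 + 25641 - 14688 - 5346)) = 1/(-13695 + 76055) = 1/62360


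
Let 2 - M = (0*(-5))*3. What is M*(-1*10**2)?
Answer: -200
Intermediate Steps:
M = 2 (M = 2 - 0*(-5)*3 = 2 - 0*3 = 2 - 1*0 = 2 + 0 = 2)
M*(-1*10**2) = 2*(-1*10**2) = 2*(-1*100) = 2*(-100) = -200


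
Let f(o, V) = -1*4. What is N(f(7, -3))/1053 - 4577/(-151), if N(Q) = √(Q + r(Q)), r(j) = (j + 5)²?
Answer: 4577/151 + I*√3/1053 ≈ 30.311 + 0.0016449*I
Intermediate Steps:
r(j) = (5 + j)²
f(o, V) = -4
N(Q) = √(Q + (5 + Q)²)
N(f(7, -3))/1053 - 4577/(-151) = √(-4 + (5 - 4)²)/1053 - 4577/(-151) = √(-4 + 1²)*(1/1053) - 4577*(-1/151) = √(-4 + 1)*(1/1053) + 4577/151 = √(-3)*(1/1053) + 4577/151 = (I*√3)*(1/1053) + 4577/151 = I*√3/1053 + 4577/151 = 4577/151 + I*√3/1053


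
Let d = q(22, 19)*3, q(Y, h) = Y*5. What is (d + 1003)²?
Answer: 1776889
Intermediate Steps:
q(Y, h) = 5*Y
d = 330 (d = (5*22)*3 = 110*3 = 330)
(d + 1003)² = (330 + 1003)² = 1333² = 1776889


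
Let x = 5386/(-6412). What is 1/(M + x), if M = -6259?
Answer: -3206/20069047 ≈ -0.00015975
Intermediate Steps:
x = -2693/3206 (x = 5386*(-1/6412) = -2693/3206 ≈ -0.83999)
1/(M + x) = 1/(-6259 - 2693/3206) = 1/(-20069047/3206) = -3206/20069047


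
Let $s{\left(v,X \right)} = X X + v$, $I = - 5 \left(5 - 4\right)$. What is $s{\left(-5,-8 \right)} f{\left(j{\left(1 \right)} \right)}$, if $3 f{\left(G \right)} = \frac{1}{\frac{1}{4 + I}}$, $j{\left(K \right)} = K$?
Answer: $- \frac{59}{3} \approx -19.667$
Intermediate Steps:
$I = -5$ ($I = \left(-5\right) 1 = -5$)
$f{\left(G \right)} = - \frac{1}{3}$ ($f{\left(G \right)} = \frac{1}{3 \frac{1}{4 - 5}} = \frac{1}{3 \frac{1}{-1}} = \frac{1}{3 \left(-1\right)} = \frac{1}{3} \left(-1\right) = - \frac{1}{3}$)
$s{\left(v,X \right)} = v + X^{2}$ ($s{\left(v,X \right)} = X^{2} + v = v + X^{2}$)
$s{\left(-5,-8 \right)} f{\left(j{\left(1 \right)} \right)} = \left(-5 + \left(-8\right)^{2}\right) \left(- \frac{1}{3}\right) = \left(-5 + 64\right) \left(- \frac{1}{3}\right) = 59 \left(- \frac{1}{3}\right) = - \frac{59}{3}$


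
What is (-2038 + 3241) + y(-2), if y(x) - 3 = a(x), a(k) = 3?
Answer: 1209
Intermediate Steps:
y(x) = 6 (y(x) = 3 + 3 = 6)
(-2038 + 3241) + y(-2) = (-2038 + 3241) + 6 = 1203 + 6 = 1209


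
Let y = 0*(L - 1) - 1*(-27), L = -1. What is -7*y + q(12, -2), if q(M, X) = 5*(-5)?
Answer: -214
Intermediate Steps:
y = 27 (y = 0*(-1 - 1) - 1*(-27) = 0*(-2) + 27 = 0 + 27 = 27)
q(M, X) = -25
-7*y + q(12, -2) = -7*27 - 25 = -189 - 25 = -214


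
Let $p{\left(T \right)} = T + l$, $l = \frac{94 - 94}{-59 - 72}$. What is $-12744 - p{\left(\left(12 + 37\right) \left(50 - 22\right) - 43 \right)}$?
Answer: $-14073$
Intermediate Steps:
$l = 0$ ($l = \frac{0}{-131} = 0 \left(- \frac{1}{131}\right) = 0$)
$p{\left(T \right)} = T$ ($p{\left(T \right)} = T + 0 = T$)
$-12744 - p{\left(\left(12 + 37\right) \left(50 - 22\right) - 43 \right)} = -12744 - \left(\left(12 + 37\right) \left(50 - 22\right) - 43\right) = -12744 - \left(49 \cdot 28 - 43\right) = -12744 - \left(1372 - 43\right) = -12744 - 1329 = -14073$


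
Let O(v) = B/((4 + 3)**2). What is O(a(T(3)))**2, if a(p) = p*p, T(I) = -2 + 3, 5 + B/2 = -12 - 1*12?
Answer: 3364/2401 ≈ 1.4011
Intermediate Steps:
B = -58 (B = -10 + 2*(-12 - 1*12) = -10 + 2*(-12 - 12) = -10 + 2*(-24) = -10 - 48 = -58)
T(I) = 1
a(p) = p**2
O(v) = -58/49 (O(v) = -58/(4 + 3)**2 = -58/(7**2) = -58/49)
O(a(T(3)))**2 = (-58/49)**2 = 3364/2401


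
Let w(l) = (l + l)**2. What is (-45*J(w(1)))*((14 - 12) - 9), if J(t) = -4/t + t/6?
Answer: -105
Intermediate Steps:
w(l) = 4*l**2 (w(l) = (2*l)**2 = 4*l**2)
J(t) = -4/t + t/6 (J(t) = -4/t + t*(1/6) = -4/t + t/6)
(-45*J(w(1)))*((14 - 12) - 9) = (-45*(-4/(4*1**2) + (4*1**2)/6))*((14 - 12) - 9) = (-45*(-4/(4*1) + (4*1)/6))*(2 - 9) = -45*(-4/4 + (1/6)*4)*(-7) = -45*(-4*1/4 + 2/3)*(-7) = -45*(-1 + 2/3)*(-7) = -45*(-1/3)*(-7) = 15*(-7) = -105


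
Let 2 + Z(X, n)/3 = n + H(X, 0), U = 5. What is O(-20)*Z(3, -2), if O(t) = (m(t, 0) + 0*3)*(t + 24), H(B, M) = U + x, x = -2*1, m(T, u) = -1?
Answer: 12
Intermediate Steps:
x = -2
H(B, M) = 3 (H(B, M) = 5 - 2 = 3)
O(t) = -24 - t (O(t) = (-1 + 0*3)*(t + 24) = (-1 + 0)*(24 + t) = -(24 + t) = -24 - t)
Z(X, n) = 3 + 3*n (Z(X, n) = -6 + 3*(n + 3) = -6 + 3*(3 + n) = -6 + (9 + 3*n) = 3 + 3*n)
O(-20)*Z(3, -2) = (-24 - 1*(-20))*(3 + 3*(-2)) = (-24 + 20)*(3 - 6) = -4*(-3) = 12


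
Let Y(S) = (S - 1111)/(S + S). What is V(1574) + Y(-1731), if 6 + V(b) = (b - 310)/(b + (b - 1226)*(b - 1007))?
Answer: -890430433/172139295 ≈ -5.1727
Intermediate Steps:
V(b) = -6 + (-310 + b)/(b + (-1226 + b)*(-1007 + b)) (V(b) = -6 + (b - 310)/(b + (b - 1226)*(b - 1007)) = -6 + (-310 + b)/(b + (-1226 + b)*(-1007 + b)))
Y(S) = (-1111 + S)/(2*S) (Y(S) = (-1111 + S)/((2*S)) = (-1111 + S)*(1/(2*S)) = (-1111 + S)/(2*S))
V(1574) + Y(-1731) = (-7407802 - 6*1574² + 13393*1574)/(1234582 + 1574² - 2232*1574) + (½)*(-1111 - 1731)/(-1731) = (-7407802 - 6*2477476 + 21080582)/(1234582 + 2477476 - 3513168) + (½)*(-1/1731)*(-2842) = (-7407802 - 14864856 + 21080582)/198890 + 1421/1731 = (1/198890)*(-1192076) + 1421/1731 = -596038/99445 + 1421/1731 = -890430433/172139295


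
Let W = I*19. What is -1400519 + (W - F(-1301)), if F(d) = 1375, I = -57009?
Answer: -2485065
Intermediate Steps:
W = -1083171 (W = -57009*19 = -1083171)
-1400519 + (W - F(-1301)) = -1400519 + (-1083171 - 1*1375) = -1400519 + (-1083171 - 1375) = -1400519 - 1084546 = -2485065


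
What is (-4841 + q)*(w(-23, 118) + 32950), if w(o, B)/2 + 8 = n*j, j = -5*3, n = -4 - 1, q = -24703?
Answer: -977433696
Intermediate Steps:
n = -5
j = -15
w(o, B) = 134 (w(o, B) = -16 + 2*(-5*(-15)) = -16 + 2*75 = -16 + 150 = 134)
(-4841 + q)*(w(-23, 118) + 32950) = (-4841 - 24703)*(134 + 32950) = -29544*33084 = -977433696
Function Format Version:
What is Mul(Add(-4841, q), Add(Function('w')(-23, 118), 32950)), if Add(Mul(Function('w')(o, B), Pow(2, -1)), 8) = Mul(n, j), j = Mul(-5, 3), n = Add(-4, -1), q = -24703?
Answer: -977433696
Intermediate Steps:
n = -5
j = -15
Function('w')(o, B) = 134 (Function('w')(o, B) = Add(-16, Mul(2, Mul(-5, -15))) = Add(-16, Mul(2, 75)) = Add(-16, 150) = 134)
Mul(Add(-4841, q), Add(Function('w')(-23, 118), 32950)) = Mul(Add(-4841, -24703), Add(134, 32950)) = Mul(-29544, 33084) = -977433696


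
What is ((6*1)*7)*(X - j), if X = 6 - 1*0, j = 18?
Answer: -504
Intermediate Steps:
X = 6 (X = 6 + 0 = 6)
((6*1)*7)*(X - j) = ((6*1)*7)*(6 - 1*18) = (6*7)*(6 - 18) = 42*(-12) = -504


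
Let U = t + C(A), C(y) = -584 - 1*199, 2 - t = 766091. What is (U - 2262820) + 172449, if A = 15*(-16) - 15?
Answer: -2857243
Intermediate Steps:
t = -766089 (t = 2 - 1*766091 = 2 - 766091 = -766089)
A = -255 (A = -240 - 15 = -255)
C(y) = -783 (C(y) = -584 - 199 = -783)
U = -766872 (U = -766089 - 783 = -766872)
(U - 2262820) + 172449 = (-766872 - 2262820) + 172449 = -3029692 + 172449 = -2857243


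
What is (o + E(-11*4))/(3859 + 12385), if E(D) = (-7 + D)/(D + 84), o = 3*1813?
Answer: 217509/649760 ≈ 0.33475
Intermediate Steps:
o = 5439
E(D) = (-7 + D)/(84 + D)
(o + E(-11*4))/(3859 + 12385) = (5439 + (-7 - 11*4)/(84 - 11*4))/(3859 + 12385) = (5439 + (-7 - 44)/(84 - 44))/16244 = (5439 - 51/40)*(1/16244) = (217509/40)*(1/16244) = 217509/649760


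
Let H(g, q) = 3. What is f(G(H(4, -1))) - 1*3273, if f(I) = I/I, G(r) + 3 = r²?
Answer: -3272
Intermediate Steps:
G(r) = -3 + r²
f(I) = 1
f(G(H(4, -1))) - 1*3273 = 1 - 1*3273 = 1 - 3273 = -3272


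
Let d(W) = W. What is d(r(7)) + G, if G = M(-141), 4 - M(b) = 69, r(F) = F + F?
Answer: -51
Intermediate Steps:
r(F) = 2*F
M(b) = -65 (M(b) = 4 - 1*69 = 4 - 69 = -65)
G = -65
d(r(7)) + G = 2*7 - 65 = 14 - 65 = -51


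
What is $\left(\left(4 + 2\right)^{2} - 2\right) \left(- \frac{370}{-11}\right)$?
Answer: $\frac{12580}{11} \approx 1143.6$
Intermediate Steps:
$\left(\left(4 + 2\right)^{2} - 2\right) \left(- \frac{370}{-11}\right) = \left(6^{2} - 2\right) \left(\left(-370\right) \left(- \frac{1}{11}\right)\right) = \left(36 - 2\right) \frac{370}{11} = 34 \cdot \frac{370}{11} = \frac{12580}{11}$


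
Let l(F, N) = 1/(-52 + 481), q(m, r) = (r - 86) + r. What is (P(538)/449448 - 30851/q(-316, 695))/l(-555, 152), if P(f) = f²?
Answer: -241106674237/24420008 ≈ -9873.3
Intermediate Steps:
q(m, r) = -86 + 2*r (q(m, r) = (-86 + r) + r = -86 + 2*r)
l(F, N) = 1/429
(P(538)/449448 - 30851/q(-316, 695))/l(-555, 152) = (538²/449448 - 30851/(-86 + 2*695))/(1/429) = (289444*(1/449448) - 30851/(-86 + 1390))*429 = (72361/112362 - 30851/1304)*429 = -1686060659/73260024*429 = -241106674237/24420008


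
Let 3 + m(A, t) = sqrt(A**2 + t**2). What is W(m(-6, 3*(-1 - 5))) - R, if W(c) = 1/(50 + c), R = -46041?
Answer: 85129856/1849 - 6*sqrt(10)/1849 ≈ 46041.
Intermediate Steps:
m(A, t) = -3 + sqrt(A**2 + t**2)
W(m(-6, 3*(-1 - 5))) - R = 1/(50 + (-3 + sqrt((-6)**2 + (3*(-1 - 5))**2))) - 1*(-46041) = 1/(50 + (-3 + sqrt(36 + (3*(-6))**2))) + 46041 = 1/(50 + (-3 + sqrt(36 + (-18)**2))) + 46041 = 1/(50 + (-3 + sqrt(36 + 324))) + 46041 = 1/(50 + (-3 + sqrt(360))) + 46041 = 1/(50 + (-3 + 6*sqrt(10))) + 46041 = 1/(47 + 6*sqrt(10)) + 46041 = 46041 + 1/(47 + 6*sqrt(10))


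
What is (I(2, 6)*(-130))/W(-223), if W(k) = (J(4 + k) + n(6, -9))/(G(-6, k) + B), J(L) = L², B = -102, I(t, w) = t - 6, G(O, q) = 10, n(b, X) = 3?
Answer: -11960/11991 ≈ -0.99741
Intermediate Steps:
I(t, w) = -6 + t
W(k) = -3/92 - (4 + k)²/92 (W(k) = ((4 + k)² + 3)/(10 - 102) = (3 + (4 + k)²)/(-92) = (3 + (4 + k)²)*(-1/92) = -3/92 - (4 + k)²/92)
(I(2, 6)*(-130))/W(-223) = ((-6 + 2)*(-130))/(-3/92 - (4 - 223)²/92) = (-4*(-130))/(-3/92 - 1/92*(-219)²) = 520/(-3/92 - 1/92*47961) = 520/(-3/92 - 47961/92) = 520/(-11991/23) = 520*(-23/11991) = -11960/11991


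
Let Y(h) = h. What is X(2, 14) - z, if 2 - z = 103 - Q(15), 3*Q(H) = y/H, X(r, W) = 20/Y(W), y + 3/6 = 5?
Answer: 7163/70 ≈ 102.33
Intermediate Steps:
y = 9/2 (y = -½ + 5 = 9/2 ≈ 4.5000)
X(r, W) = 20/W
Q(H) = 3/(2*H) (Q(H) = (9/(2*H))/3 = 3/(2*H))
z = -1009/10 (z = 2 - (103 - 3/(2*15)) = 2 - (103 - 1*⅒) = 2 - (103 - ⅒) = 2 - 1*1029/10 = 2 - 1029/10 = -1009/10 ≈ -100.90)
X(2, 14) - z = 20/14 - 1*(-1009/10) = 20*(1/14) + 1009/10 = 10/7 + 1009/10 = 7163/70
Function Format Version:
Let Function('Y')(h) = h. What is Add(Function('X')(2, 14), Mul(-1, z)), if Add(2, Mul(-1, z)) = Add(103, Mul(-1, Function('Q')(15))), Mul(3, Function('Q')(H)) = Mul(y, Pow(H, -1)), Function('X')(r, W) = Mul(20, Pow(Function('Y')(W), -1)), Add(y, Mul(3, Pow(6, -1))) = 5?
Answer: Rational(7163, 70) ≈ 102.33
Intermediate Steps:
y = Rational(9, 2) (y = Add(Rational(-1, 2), 5) = Rational(9, 2) ≈ 4.5000)
Function('X')(r, W) = Mul(20, Pow(W, -1))
Function('Q')(H) = Mul(Rational(3, 2), Pow(H, -1)) (Function('Q')(H) = Mul(Rational(1, 3), Mul(Rational(9, 2), Pow(H, -1))) = Mul(Rational(3, 2), Pow(H, -1)))
z = Rational(-1009, 10) (z = Add(2, Mul(-1, Add(103, Mul(-1, Mul(Rational(3, 2), Pow(15, -1)))))) = Add(2, Mul(-1, Add(103, Mul(-1, Mul(Rational(3, 2), Rational(1, 15)))))) = Add(2, Mul(-1, Add(103, Mul(-1, Rational(1, 10))))) = Add(2, Mul(-1, Add(103, Rational(-1, 10)))) = Add(2, Mul(-1, Rational(1029, 10))) = Add(2, Rational(-1029, 10)) = Rational(-1009, 10) ≈ -100.90)
Add(Function('X')(2, 14), Mul(-1, z)) = Add(Mul(20, Pow(14, -1)), Mul(-1, Rational(-1009, 10))) = Add(Mul(20, Rational(1, 14)), Rational(1009, 10)) = Add(Rational(10, 7), Rational(1009, 10)) = Rational(7163, 70)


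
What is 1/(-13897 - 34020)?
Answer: -1/47917 ≈ -2.0869e-5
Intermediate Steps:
1/(-13897 - 34020) = 1/(-47917) = -1/47917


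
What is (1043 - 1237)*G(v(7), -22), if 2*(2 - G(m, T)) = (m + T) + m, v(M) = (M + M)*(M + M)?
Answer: 35502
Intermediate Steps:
v(M) = 4*M² (v(M) = (2*M)*(2*M) = 4*M²)
G(m, T) = 2 - m - T/2 (G(m, T) = 2 - ((m + T) + m)/2 = 2 - ((T + m) + m)/2 = 2 - (T + 2*m)/2 = 2 + (-m - T/2) = 2 - m - T/2)
(1043 - 1237)*G(v(7), -22) = (1043 - 1237)*(2 - 4*7² - ½*(-22)) = -194*(2 - 4*49 + 11) = -194*(2 - 1*196 + 11) = -194*(2 - 196 + 11) = -194*(-183) = 35502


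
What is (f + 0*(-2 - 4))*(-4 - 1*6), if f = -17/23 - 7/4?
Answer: 1145/46 ≈ 24.891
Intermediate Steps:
f = -229/92 (f = -17*1/23 - 7*¼ = -17/23 - 7/4 = -229/92 ≈ -2.4891)
(f + 0*(-2 - 4))*(-4 - 1*6) = (-229/92 + 0*(-2 - 4))*(-4 - 1*6) = (-229/92 + 0*(-6))*(-4 - 6) = (-229/92 + 0)*(-10) = -229/92*(-10) = 1145/46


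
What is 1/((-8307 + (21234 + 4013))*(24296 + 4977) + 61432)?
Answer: 1/495946052 ≈ 2.0163e-9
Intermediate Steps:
1/((-8307 + (21234 + 4013))*(24296 + 4977) + 61432) = 1/((-8307 + 25247)*29273 + 61432) = 1/(16940*29273 + 61432) = 1/(495884620 + 61432) = 1/495946052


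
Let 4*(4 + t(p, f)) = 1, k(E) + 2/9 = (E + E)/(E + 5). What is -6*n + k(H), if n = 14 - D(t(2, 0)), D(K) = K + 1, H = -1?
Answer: -911/9 ≈ -101.22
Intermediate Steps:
k(E) = -2/9 + 2*E/(5 + E) (k(E) = -2/9 + (E + E)/(E + 5) = -2/9 + (2*E)/(5 + E) = -2/9 + 2*E/(5 + E))
t(p, f) = -15/4 (t(p, f) = -4 + (¼)*1 = -4 + ¼ = -15/4)
D(K) = 1 + K
n = 67/4 (n = 14 - (1 - 15/4) = 14 - 1*(-11/4) = 14 + 11/4 = 67/4 ≈ 16.750)
-6*n + k(H) = -6*67/4 + 2*(-5 + 8*(-1))/(9*(5 - 1)) = -201/2 + (2/9)*(-5 - 8)/4 = -201/2 + (2/9)*(¼)*(-13) = -201/2 - 13/18 = -911/9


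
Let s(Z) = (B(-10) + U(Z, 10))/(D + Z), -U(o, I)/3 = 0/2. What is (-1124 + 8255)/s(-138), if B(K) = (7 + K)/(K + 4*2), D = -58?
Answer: -931784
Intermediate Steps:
U(o, I) = 0 (U(o, I) = -0/2 = -3*0 = 0)
B(K) = (7 + K)/(8 + K) (B(K) = (7 + K)/(K + 8) = (7 + K)/(8 + K))
s(Z) = 3/(2*(-58 + Z)) (s(Z) = ((7 - 10)/(8 - 10) + 0)/(-58 + Z) = (-3/(-2) + 0)/(-58 + Z) = (-½*(-3) + 0)/(-58 + Z) = (3/2 + 0)/(-58 + Z) = 3/(2*(-58 + Z)))
(-1124 + 8255)/s(-138) = (-1124 + 8255)/((3/(2*(-58 - 138)))) = 7131/(((3/2)/(-196))) = 7131/(((3/2)*(-1/196))) = 7131/(-3/392) = 7131*(-392/3) = -931784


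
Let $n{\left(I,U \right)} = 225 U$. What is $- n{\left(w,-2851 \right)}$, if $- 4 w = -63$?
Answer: $641475$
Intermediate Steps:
$w = \frac{63}{4}$ ($w = \left(- \frac{1}{4}\right) \left(-63\right) = \frac{63}{4} \approx 15.75$)
$- n{\left(w,-2851 \right)} = - 225 \left(-2851\right) = \left(-1\right) \left(-641475\right) = 641475$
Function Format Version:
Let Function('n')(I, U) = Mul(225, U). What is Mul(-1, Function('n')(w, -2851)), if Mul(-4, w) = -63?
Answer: 641475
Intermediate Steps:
w = Rational(63, 4) (w = Mul(Rational(-1, 4), -63) = Rational(63, 4) ≈ 15.750)
Mul(-1, Function('n')(w, -2851)) = Mul(-1, Mul(225, -2851)) = Mul(-1, -641475) = 641475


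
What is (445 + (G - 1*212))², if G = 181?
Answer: 171396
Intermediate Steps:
(445 + (G - 1*212))² = (445 + (181 - 1*212))² = (445 + (181 - 212))² = (445 - 31)² = 414² = 171396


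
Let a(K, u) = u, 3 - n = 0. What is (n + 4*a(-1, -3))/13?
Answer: -9/13 ≈ -0.69231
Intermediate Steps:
n = 3 (n = 3 - 1*0 = 3 + 0 = 3)
(n + 4*a(-1, -3))/13 = (3 + 4*(-3))/13 = (3 - 12)/13 = (1/13)*(-9) = -9/13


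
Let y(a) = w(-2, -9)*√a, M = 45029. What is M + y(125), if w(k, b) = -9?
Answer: 45029 - 45*√5 ≈ 44928.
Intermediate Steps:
y(a) = -9*√a
M + y(125) = 45029 - 45*√5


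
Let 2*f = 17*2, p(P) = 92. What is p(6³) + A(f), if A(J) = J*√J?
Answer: 92 + 17*√17 ≈ 162.09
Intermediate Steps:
f = 17 (f = (17*2)/2 = (½)*34 = 17)
A(J) = J^(3/2)
p(6³) + A(f) = 92 + 17^(3/2) = 92 + 17*√17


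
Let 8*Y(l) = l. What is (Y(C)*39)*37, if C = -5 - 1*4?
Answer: -12987/8 ≈ -1623.4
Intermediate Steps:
C = -9 (C = -5 - 4 = -9)
Y(l) = l/8
(Y(C)*39)*37 = (((⅛)*(-9))*39)*37 = -9/8*39*37 = -351/8*37 = -12987/8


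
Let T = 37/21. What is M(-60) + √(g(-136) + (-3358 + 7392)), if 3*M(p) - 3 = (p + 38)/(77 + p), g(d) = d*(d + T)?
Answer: 29/51 + √9830058/21 ≈ 149.87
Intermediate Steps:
T = 37/21 (T = 37*(1/21) = 37/21 ≈ 1.7619)
g(d) = d*(37/21 + d) (g(d) = d*(d + 37/21) = d*(37/21 + d))
M(p) = 1 + (38 + p)/(3*(77 + p)) (M(p) = 1 + ((p + 38)/(77 + p))/3 = 1 + ((38 + p)/(77 + p))/3 = 1 + (38 + p)/(3*(77 + p)))
M(-60) + √(g(-136) + (-3358 + 7392)) = (269 + 4*(-60))/(3*(77 - 60)) + √((1/21)*(-136)*(37 + 21*(-136)) + (-3358 + 7392)) = (⅓)*(269 - 240)/17 + √((1/21)*(-136)*(37 - 2856) + 4034) = (⅓)*(1/17)*29 + √((1/21)*(-136)*(-2819) + 4034) = 29/51 + √(383384/21 + 4034) = 29/51 + √(468098/21) = 29/51 + √9830058/21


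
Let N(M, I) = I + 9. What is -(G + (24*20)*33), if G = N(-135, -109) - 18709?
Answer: 2969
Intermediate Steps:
N(M, I) = 9 + I
G = -18809 (G = (9 - 109) - 18709 = -100 - 18709 = -18809)
-(G + (24*20)*33) = -(-18809 + (24*20)*33) = -(-18809 + 480*33) = -(-18809 + 15840) = -1*(-2969) = 2969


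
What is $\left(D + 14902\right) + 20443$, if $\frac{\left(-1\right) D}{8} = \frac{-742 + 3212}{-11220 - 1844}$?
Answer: $\frac{57720855}{1633} \approx 35347.0$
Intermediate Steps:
$D = \frac{2470}{1633}$ ($D = - 8 \frac{-742 + 3212}{-11220 - 1844} = - 8 \frac{2470}{-13064} = - 8 \cdot 2470 \left(- \frac{1}{13064}\right) = \left(-8\right) \left(- \frac{1235}{6532}\right) = \frac{2470}{1633} \approx 1.5126$)
$\left(D + 14902\right) + 20443 = \left(\frac{2470}{1633} + 14902\right) + 20443 = \frac{24337436}{1633} + 20443 = \frac{57720855}{1633}$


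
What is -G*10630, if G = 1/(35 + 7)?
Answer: -5315/21 ≈ -253.10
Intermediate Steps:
G = 1/42 ≈ 0.023810
-G*10630 = -10630/42 = -1*5315/21 = -5315/21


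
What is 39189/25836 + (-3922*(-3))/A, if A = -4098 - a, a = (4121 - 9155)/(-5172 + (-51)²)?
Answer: -5117472739/3782459296 ≈ -1.3529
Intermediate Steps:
a = 1678/857 (a = -5034/(-5172 + 2601) = -5034/(-2571) = -5034*(-1/2571) = 1678/857 ≈ 1.9580)
A = -3513664/857 (A = -4098 - 1*1678/857 = -4098 - 1678/857 = -3513664/857 ≈ -4100.0)
39189/25836 + (-3922*(-3))/A = 39189/25836 + (-3922*(-3))/(-3513664/857) = 39189*(1/25836) + 11766*(-857/3513664) = 13063/8612 - 5041731/1756832 = -5117472739/3782459296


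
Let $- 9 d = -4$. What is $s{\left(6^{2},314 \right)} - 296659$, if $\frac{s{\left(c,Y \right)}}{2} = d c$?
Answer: $-296627$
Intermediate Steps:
$d = \frac{4}{9}$ ($d = \left(- \frac{1}{9}\right) \left(-4\right) = \frac{4}{9} \approx 0.44444$)
$s{\left(c,Y \right)} = \frac{8 c}{9}$ ($s{\left(c,Y \right)} = 2 \frac{4 c}{9} = \frac{8 c}{9}$)
$s{\left(6^{2},314 \right)} - 296659 = \frac{8 \cdot 6^{2}}{9} - 296659 = \frac{8}{9} \cdot 36 - 296659 = 32 - 296659 = -296627$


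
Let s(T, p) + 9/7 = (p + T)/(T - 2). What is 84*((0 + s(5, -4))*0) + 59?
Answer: 59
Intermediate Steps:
s(T, p) = -9/7 + (T + p)/(-2 + T) (s(T, p) = -9/7 + (p + T)/(T - 2) = -9/7 + (T + p)/(-2 + T))
84*((0 + s(5, -4))*0) + 59 = 84*((0 + (18 - 2*5 + 7*(-4))/(7*(-2 + 5)))*0) + 59 = 84*((0 + (⅐)*(18 - 10 - 28)/3)*0) + 59 = 84*((0 + (⅐)*(⅓)*(-20))*0) + 59 = 84*((0 - 20/21)*0) + 59 = 84*(-20/21*0) + 59 = 84*0 + 59 = 0 + 59 = 59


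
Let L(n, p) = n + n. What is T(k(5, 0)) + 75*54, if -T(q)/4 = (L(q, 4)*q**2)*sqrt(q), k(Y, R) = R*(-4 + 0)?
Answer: 4050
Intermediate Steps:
L(n, p) = 2*n
k(Y, R) = -4*R (k(Y, R) = R*(-4) = -4*R)
T(q) = -8*q**(7/2) (T(q) = -4*(2*q)*q**2*sqrt(q) = -4*2*q**3*sqrt(q) = -8*q**(7/2))
T(k(5, 0)) + 75*54 = -8*(-4*0)**(7/2) + 75*54 = -8*0**(7/2) + 4050 = -8*0 + 4050 = 0 + 4050 = 4050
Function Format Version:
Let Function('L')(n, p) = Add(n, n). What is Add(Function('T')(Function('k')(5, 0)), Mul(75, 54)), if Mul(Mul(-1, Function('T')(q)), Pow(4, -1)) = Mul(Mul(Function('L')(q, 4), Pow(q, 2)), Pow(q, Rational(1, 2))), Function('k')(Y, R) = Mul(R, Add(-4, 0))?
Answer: 4050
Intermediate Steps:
Function('L')(n, p) = Mul(2, n)
Function('k')(Y, R) = Mul(-4, R) (Function('k')(Y, R) = Mul(R, -4) = Mul(-4, R))
Function('T')(q) = Mul(-8, Pow(q, Rational(7, 2))) (Function('T')(q) = Mul(-4, Mul(Mul(Mul(2, q), Pow(q, 2)), Pow(q, Rational(1, 2)))) = Mul(-4, Mul(Mul(2, Pow(q, 3)), Pow(q, Rational(1, 2)))) = Mul(-4, Mul(2, Pow(q, Rational(7, 2)))) = Mul(-8, Pow(q, Rational(7, 2))))
Add(Function('T')(Function('k')(5, 0)), Mul(75, 54)) = Add(Mul(-8, Pow(Mul(-4, 0), Rational(7, 2))), Mul(75, 54)) = Add(Mul(-8, Pow(0, Rational(7, 2))), 4050) = Add(Mul(-8, 0), 4050) = Add(0, 4050) = 4050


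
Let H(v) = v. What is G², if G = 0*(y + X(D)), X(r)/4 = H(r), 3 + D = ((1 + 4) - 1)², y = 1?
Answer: 0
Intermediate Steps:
D = 13 (D = -3 + ((1 + 4) - 1)² = -3 + (5 - 1)² = -3 + 4² = -3 + 16 = 13)
X(r) = 4*r
G = 0 (G = 0*(1 + 4*13) = 0*(1 + 52) = 0*53 = 0)
G² = 0² = 0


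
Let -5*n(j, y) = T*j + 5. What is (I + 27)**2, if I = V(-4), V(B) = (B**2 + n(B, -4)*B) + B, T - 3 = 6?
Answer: 5041/25 ≈ 201.64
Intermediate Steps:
T = 9 (T = 3 + 6 = 9)
n(j, y) = -1 - 9*j/5 (n(j, y) = -(9*j + 5)/5 = -(5 + 9*j)/5 = -1 - 9*j/5)
V(B) = B + B**2 + B*(-1 - 9*B/5) (V(B) = (B**2 + (-1 - 9*B/5)*B) + B = (B**2 + B*(-1 - 9*B/5)) + B = B + B**2 + B*(-1 - 9*B/5))
I = -64/5 (I = -4/5*(-4)**2 = -4/5*16 = -64/5 ≈ -12.800)
(I + 27)**2 = (-64/5 + 27)**2 = (71/5)**2 = 5041/25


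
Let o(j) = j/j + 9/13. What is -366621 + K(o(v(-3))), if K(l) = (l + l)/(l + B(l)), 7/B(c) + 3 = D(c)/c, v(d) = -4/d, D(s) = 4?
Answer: -4032835/11 ≈ -3.6662e+5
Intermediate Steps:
o(j) = 22/13 (o(j) = 1 + 9*(1/13) = 1 + 9/13 = 22/13)
B(c) = 7/(-3 + 4/c)
K(l) = 2*l/(l - 7*l/(-4 + 3*l)) (K(l) = (l + l)/(l - 7*l/(-4 + 3*l)) = (2*l)/(l - 7*l/(-4 + 3*l)) = 2*l/(l - 7*l/(-4 + 3*l)))
-366621 + K(o(v(-3))) = -366621 + 2*(-4 + 3*(22/13))/(-11 + 3*(22/13)) = -366621 + 2*(-4 + 66/13)/(-11 + 66/13) = -366621 + 2*(14/13)/(-77/13) = -366621 + 2*(-13/77)*(14/13) = -366621 - 4/11 = -4032835/11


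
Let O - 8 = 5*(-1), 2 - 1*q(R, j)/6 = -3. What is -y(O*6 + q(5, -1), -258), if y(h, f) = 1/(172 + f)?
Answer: 1/86 ≈ 0.011628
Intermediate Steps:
q(R, j) = 30 (q(R, j) = 12 - 6*(-3) = 12 + 18 = 30)
O = 3 (O = 8 + 5*(-1) = 8 - 5 = 3)
-y(O*6 + q(5, -1), -258) = -1/(172 - 258) = -1/(-86) = -1*(-1/86) = 1/86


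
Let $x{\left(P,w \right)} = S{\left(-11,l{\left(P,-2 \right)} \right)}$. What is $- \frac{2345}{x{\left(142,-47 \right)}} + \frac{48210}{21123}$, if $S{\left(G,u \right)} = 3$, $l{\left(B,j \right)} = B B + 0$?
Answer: $- \frac{1829215}{2347} \approx -779.38$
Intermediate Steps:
$l{\left(B,j \right)} = B^{2}$ ($l{\left(B,j \right)} = B^{2} + 0 = B^{2}$)
$x{\left(P,w \right)} = 3$
$- \frac{2345}{x{\left(142,-47 \right)}} + \frac{48210}{21123} = - \frac{2345}{3} + \frac{48210}{21123} = \left(-2345\right) \frac{1}{3} + 48210 \cdot \frac{1}{21123} = - \frac{2345}{3} + \frac{16070}{7041} = - \frac{1829215}{2347}$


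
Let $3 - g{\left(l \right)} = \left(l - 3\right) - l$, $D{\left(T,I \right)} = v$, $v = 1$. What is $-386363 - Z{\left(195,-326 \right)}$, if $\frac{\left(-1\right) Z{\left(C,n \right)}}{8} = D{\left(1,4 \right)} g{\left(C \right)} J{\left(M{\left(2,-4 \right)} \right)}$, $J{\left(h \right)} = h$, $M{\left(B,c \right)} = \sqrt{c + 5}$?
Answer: $-386315$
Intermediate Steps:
$M{\left(B,c \right)} = \sqrt{5 + c}$
$D{\left(T,I \right)} = 1$
$g{\left(l \right)} = 6$ ($g{\left(l \right)} = 3 - \left(\left(l - 3\right) - l\right) = 3 - \left(\left(-3 + l\right) - l\right) = 3 - -3 = 3 + 3 = 6$)
$Z{\left(C,n \right)} = -48$ ($Z{\left(C,n \right)} = - 8 \cdot 1 \cdot 6 \sqrt{5 - 4} = - 8 \cdot 6 \sqrt{1} = - 8 \cdot 6 \cdot 1 = \left(-8\right) 6 = -48$)
$-386363 - Z{\left(195,-326 \right)} = -386363 - -48 = -386363 + 48 = -386315$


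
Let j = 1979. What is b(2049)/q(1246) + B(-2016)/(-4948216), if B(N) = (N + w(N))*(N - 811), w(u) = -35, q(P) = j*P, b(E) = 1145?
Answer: -20833347343/17786412904 ≈ -1.1713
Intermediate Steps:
q(P) = 1979*P
B(N) = (-811 + N)*(-35 + N) (B(N) = (N - 35)*(N - 811) = (-35 + N)*(-811 + N) = (-811 + N)*(-35 + N))
b(2049)/q(1246) + B(-2016)/(-4948216) = 1145/((1979*1246)) + (28385 + (-2016)**2 - 846*(-2016))/(-4948216) = 1145/2465834 + (28385 + 4064256 + 1705536)*(-1/4948216) = 1145*(1/2465834) + 5798177*(-1/4948216) = 1145/2465834 - 828311/706888 = -20833347343/17786412904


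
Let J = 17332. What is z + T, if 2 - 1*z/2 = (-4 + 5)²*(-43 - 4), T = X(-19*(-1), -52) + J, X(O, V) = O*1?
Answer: 17449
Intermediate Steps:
X(O, V) = O
T = 17351 (T = -19*(-1) + 17332 = 19 + 17332 = 17351)
z = 98 (z = 4 - 2*(-4 + 5)²*(-43 - 4) = 4 - 2*1²*(-47) = 4 - 2*(-47) = 4 + 94 = 98)
z + T = 98 + 17351 = 17449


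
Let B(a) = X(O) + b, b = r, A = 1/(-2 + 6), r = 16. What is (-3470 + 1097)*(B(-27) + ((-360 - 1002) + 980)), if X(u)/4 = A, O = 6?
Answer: 866145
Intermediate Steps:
A = ¼ (A = 1/4 = ¼ ≈ 0.25000)
X(u) = 1 (X(u) = 4*(¼) = 1)
b = 16
B(a) = 17 (B(a) = 1 + 16 = 17)
(-3470 + 1097)*(B(-27) + ((-360 - 1002) + 980)) = (-3470 + 1097)*(17 + ((-360 - 1002) + 980)) = -2373*(17 + (-1362 + 980)) = -2373*(17 - 382) = -2373*(-365) = 866145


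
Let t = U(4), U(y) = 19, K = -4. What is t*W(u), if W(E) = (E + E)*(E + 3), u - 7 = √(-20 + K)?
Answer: 1748 + 1292*I*√6 ≈ 1748.0 + 3164.7*I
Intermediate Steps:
t = 19
u = 7 + 2*I*√6 (u = 7 + √(-20 - 4) = 7 + √(-24) = 7 + 2*I*√6 ≈ 7.0 + 4.899*I)
W(E) = 2*E*(3 + E) (W(E) = (2*E)*(3 + E) = 2*E*(3 + E))
t*W(u) = 19*(2*(7 + 2*I*√6)*(3 + (7 + 2*I*√6))) = 19*(2*(7 + 2*I*√6)*(10 + 2*I*√6)) = 38*(7 + 2*I*√6)*(10 + 2*I*√6)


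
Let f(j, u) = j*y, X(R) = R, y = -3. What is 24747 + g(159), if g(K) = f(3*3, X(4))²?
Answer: 25476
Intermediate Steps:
f(j, u) = -3*j (f(j, u) = j*(-3) = -3*j)
g(K) = 729 (g(K) = (-9*3)² = (-3*9)² = (-27)² = 729)
24747 + g(159) = 24747 + 729 = 25476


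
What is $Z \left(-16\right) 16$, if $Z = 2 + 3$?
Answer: $-1280$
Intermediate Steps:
$Z = 5$
$Z \left(-16\right) 16 = 5 \left(-16\right) 16 = \left(-80\right) 16 = -1280$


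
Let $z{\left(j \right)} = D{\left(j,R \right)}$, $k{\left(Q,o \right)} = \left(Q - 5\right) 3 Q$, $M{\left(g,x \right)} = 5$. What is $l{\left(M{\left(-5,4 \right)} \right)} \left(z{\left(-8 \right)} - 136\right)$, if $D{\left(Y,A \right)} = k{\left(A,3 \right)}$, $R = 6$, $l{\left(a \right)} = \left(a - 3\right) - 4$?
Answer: $236$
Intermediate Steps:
$l{\left(a \right)} = -7 + a$ ($l{\left(a \right)} = \left(-3 + a\right) - 4 = -7 + a$)
$k{\left(Q,o \right)} = Q \left(-15 + 3 Q\right)$ ($k{\left(Q,o \right)} = \left(Q - 5\right) 3 Q = \left(-5 + Q\right) 3 Q = \left(-15 + 3 Q\right) Q = Q \left(-15 + 3 Q\right)$)
$D{\left(Y,A \right)} = 3 A \left(-5 + A\right)$
$z{\left(j \right)} = 18$ ($z{\left(j \right)} = 3 \cdot 6 \left(-5 + 6\right) = 3 \cdot 6 \cdot 1 = 18$)
$l{\left(M{\left(-5,4 \right)} \right)} \left(z{\left(-8 \right)} - 136\right) = \left(-7 + 5\right) \left(18 - 136\right) = \left(-2\right) \left(-118\right) = 236$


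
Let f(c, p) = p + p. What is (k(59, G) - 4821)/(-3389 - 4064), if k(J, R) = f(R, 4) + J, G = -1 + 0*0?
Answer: 4754/7453 ≈ 0.63786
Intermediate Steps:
G = -1 (G = -1 + 0 = -1)
f(c, p) = 2*p
k(J, R) = 8 + J (k(J, R) = 2*4 + J = 8 + J)
(k(59, G) - 4821)/(-3389 - 4064) = ((8 + 59) - 4821)/(-3389 - 4064) = (67 - 4821)/(-7453) = -4754*(-1/7453) = 4754/7453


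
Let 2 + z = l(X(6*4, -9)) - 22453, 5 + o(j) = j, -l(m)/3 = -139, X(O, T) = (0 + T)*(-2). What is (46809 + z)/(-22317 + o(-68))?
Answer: -24771/22390 ≈ -1.1063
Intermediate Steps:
X(O, T) = -2*T (X(O, T) = T*(-2) = -2*T)
l(m) = 417 (l(m) = -3*(-139) = 417)
o(j) = -5 + j
z = -22038 (z = -2 + (417 - 22453) = -2 - 22036 = -22038)
(46809 + z)/(-22317 + o(-68)) = (46809 - 22038)/(-22317 + (-5 - 68)) = 24771/(-22317 - 73) = 24771/(-22390) = 24771*(-1/22390) = -24771/22390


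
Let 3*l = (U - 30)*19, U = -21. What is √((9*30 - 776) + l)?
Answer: I*√829 ≈ 28.792*I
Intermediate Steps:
l = -323 (l = ((-21 - 30)*19)/3 = (-51*19)/3 = (⅓)*(-969) = -323)
√((9*30 - 776) + l) = √((9*30 - 776) - 323) = √((270 - 776) - 323) = √(-506 - 323) = √(-829) = I*√829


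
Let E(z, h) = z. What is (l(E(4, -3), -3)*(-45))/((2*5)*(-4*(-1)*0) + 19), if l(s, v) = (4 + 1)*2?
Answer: -450/19 ≈ -23.684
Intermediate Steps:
l(s, v) = 10 (l(s, v) = 5*2 = 10)
(l(E(4, -3), -3)*(-45))/((2*5)*(-4*(-1)*0) + 19) = (10*(-45))/((2*5)*(-4*(-1)*0) + 19) = -450/(10*(-(-4)*0) + 19) = -450/(10*(-1*0) + 19) = -450/(10*0 + 19) = -450/(0 + 19) = -450/19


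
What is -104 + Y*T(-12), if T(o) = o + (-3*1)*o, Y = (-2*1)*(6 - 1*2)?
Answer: -296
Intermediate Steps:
Y = -8 (Y = -2*(6 - 2) = -2*4 = -8)
T(o) = -2*o (T(o) = o - 3*o = -2*o)
-104 + Y*T(-12) = -104 - (-16)*(-12) = -104 - 8*24 = -104 - 192 = -296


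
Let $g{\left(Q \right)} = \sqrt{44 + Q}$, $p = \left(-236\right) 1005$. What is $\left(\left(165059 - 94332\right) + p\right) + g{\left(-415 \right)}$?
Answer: $-166453 + i \sqrt{371} \approx -1.6645 \cdot 10^{5} + 19.261 i$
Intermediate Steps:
$p = -237180$
$\left(\left(165059 - 94332\right) + p\right) + g{\left(-415 \right)} = \left(\left(165059 - 94332\right) - 237180\right) + \sqrt{44 - 415} = \left(\left(165059 - 94332\right) - 237180\right) + \sqrt{-371} = \left(70727 - 237180\right) + i \sqrt{371} = -166453 + i \sqrt{371}$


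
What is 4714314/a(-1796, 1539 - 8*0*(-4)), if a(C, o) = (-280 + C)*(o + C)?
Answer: 785719/88922 ≈ 8.8360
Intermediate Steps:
a(C, o) = (-280 + C)*(C + o)
4714314/a(-1796, 1539 - 8*0*(-4)) = 4714314/((-1796)² - 280*(-1796) - 280*(1539 - 8*0*(-4)) - 1796*(1539 - 8*0*(-4))) = 4714314/(3225616 + 502880 - 280*(1539 + 0*(-4)) - 1796*(1539 + 0*(-4))) = 4714314/(3225616 + 502880 - 280*(1539 + 0) - 1796*(1539 + 0)) = 4714314/(3225616 + 502880 - 280*1539 - 1796*1539) = 4714314/(3225616 + 502880 - 430920 - 2764044) = 4714314/533532 = 4714314*(1/533532) = 785719/88922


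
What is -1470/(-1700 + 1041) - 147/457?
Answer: 574917/301163 ≈ 1.9090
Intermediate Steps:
-1470/(-1700 + 1041) - 147/457 = -1470/(-659) - 147*1/457 = -1470*(-1/659) - 147/457 = 1470/659 - 147/457 = 574917/301163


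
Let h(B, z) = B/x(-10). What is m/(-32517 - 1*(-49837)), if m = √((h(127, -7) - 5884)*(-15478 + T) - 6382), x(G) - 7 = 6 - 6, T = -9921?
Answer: √7300045655/121240 ≈ 0.70472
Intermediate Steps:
x(G) = 7 (x(G) = 7 + (6 - 6) = 7 + 0 = 7)
h(B, z) = B/7
m = √7300045655/7 (m = √(((⅐)*127 - 5884)*(-15478 - 9921) - 6382) = √((127/7 - 5884)*(-25399) - 6382) = √(-41061/7*(-25399) - 6382) = √(1042908339/7 - 6382) = √(1042863665/7) = √7300045655/7 ≈ 12206.)
m/(-32517 - 1*(-49837)) = (√7300045655/7)/(-32517 - 1*(-49837)) = (√7300045655/7)/(-32517 + 49837) = (√7300045655/7)/17320 = (√7300045655/7)*(1/17320) = √7300045655/121240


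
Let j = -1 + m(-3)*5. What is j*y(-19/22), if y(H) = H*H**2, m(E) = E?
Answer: 13718/1331 ≈ 10.307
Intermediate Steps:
j = -16 (j = -1 - 3*5 = -1 - 15 = -16)
y(H) = H**3
j*y(-19/22) = -16*(-19/22)**3 = -16*(-6859/10648) = 13718/1331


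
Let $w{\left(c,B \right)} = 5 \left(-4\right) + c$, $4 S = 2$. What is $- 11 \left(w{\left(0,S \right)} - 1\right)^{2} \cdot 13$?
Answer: $-63063$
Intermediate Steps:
$S = \frac{1}{2}$ ($S = \frac{1}{4} \cdot 2 = \frac{1}{2} \approx 0.5$)
$w{\left(c,B \right)} = -20 + c$
$- 11 \left(w{\left(0,S \right)} - 1\right)^{2} \cdot 13 = - 11 \left(\left(-20 + 0\right) - 1\right)^{2} \cdot 13 = - 11 \left(-20 - 1\right)^{2} \cdot 13 = - 11 \left(-21\right)^{2} \cdot 13 = \left(-11\right) 441 \cdot 13 = \left(-4851\right) 13 = -63063$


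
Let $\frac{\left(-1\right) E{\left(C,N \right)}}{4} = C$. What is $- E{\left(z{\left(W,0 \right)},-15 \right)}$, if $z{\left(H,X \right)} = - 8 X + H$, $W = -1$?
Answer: $-4$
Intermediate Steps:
$z{\left(H,X \right)} = H - 8 X$
$E{\left(C,N \right)} = - 4 C$
$- E{\left(z{\left(W,0 \right)},-15 \right)} = - \left(-4\right) \left(-1 - 0\right) = - \left(-4\right) \left(-1 + 0\right) = - \left(-4\right) \left(-1\right) = \left(-1\right) 4 = -4$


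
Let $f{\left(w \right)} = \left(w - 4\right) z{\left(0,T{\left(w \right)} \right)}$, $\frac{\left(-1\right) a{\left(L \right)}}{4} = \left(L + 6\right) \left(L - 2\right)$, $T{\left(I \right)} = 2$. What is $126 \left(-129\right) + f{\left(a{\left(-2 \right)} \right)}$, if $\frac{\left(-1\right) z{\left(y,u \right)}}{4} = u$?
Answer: $-16734$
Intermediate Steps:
$a{\left(L \right)} = - 4 \left(-2 + L\right) \left(6 + L\right)$ ($a{\left(L \right)} = - 4 \left(L + 6\right) \left(L - 2\right) = - 4 \left(6 + L\right) \left(-2 + L\right) = - 4 \left(-2 + L\right) \left(6 + L\right)$)
$z{\left(y,u \right)} = - 4 u$
$f{\left(w \right)} = 32 - 8 w$ ($f{\left(w \right)} = \left(w - 4\right) \left(\left(-4\right) 2\right) = \left(-4 + w\right) \left(-8\right) = 32 - 8 w$)
$126 \left(-129\right) + f{\left(a{\left(-2 \right)} \right)} = 126 \left(-129\right) + \left(32 - 8 \left(48 - -32 - 4 \left(-2\right)^{2}\right)\right) = -16254 + \left(32 - 8 \left(48 + 32 - 16\right)\right) = -16254 + \left(32 - 512\right) = -16254 - 480 = -16734$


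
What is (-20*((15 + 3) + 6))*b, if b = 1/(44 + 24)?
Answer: -120/17 ≈ -7.0588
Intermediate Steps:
b = 1/68 ≈ 0.014706
(-20*((15 + 3) + 6))*b = -20*((15 + 3) + 6)*(1/68) = -20*(18 + 6)*(1/68) = -20*24*(1/68) = -480*1/68 = -120/17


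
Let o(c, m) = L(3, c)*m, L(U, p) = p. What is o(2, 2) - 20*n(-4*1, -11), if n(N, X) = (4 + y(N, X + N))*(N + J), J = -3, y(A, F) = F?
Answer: -1536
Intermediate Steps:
o(c, m) = c*m
n(N, X) = (-3 + N)*(4 + N + X) (n(N, X) = (4 + (X + N))*(N - 3) = (4 + (N + X))*(-3 + N) = (4 + N + X)*(-3 + N) = (-3 + N)*(4 + N + X))
o(2, 2) - 20*n(-4*1, -11) = 2*2 - 20*(-12 - 4*1 - 3*(-11) + (-4*1)*(-4*1 - 11)) = 4 - 20*(-12 - 4 + 33 - 4*(-4 - 11)) = 4 - 20*(-12 - 4 + 33 - 4*(-15)) = 4 - 20*(-12 - 4 + 33 + 60) = 4 - 20*77 = 4 - 1540 = -1536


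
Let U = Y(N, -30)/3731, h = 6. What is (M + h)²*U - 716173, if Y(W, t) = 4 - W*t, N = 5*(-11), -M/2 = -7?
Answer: -2672699863/3731 ≈ -7.1635e+5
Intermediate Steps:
M = 14 (M = -2*(-7) = 14)
N = -55
Y(W, t) = 4 - W*t
U = -1646/3731 (U = (4 - 1*(-55)*(-30))/3731 = (4 - 1650)*(1/3731) = -1646*1/3731 = -1646/3731 ≈ -0.44117)
(M + h)²*U - 716173 = (14 + 6)²*(-1646/3731) - 716173 = 20²*(-1646/3731) - 716173 = 400*(-1646/3731) - 716173 = -658400/3731 - 716173 = -2672699863/3731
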